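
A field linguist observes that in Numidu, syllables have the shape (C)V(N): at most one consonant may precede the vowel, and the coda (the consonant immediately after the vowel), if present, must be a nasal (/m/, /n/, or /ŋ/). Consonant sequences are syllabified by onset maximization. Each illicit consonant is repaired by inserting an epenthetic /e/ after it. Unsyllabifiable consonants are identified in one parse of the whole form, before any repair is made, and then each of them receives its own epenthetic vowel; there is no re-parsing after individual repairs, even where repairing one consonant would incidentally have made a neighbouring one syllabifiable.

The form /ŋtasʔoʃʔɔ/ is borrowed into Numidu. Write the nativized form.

ŋetaseʔoʃeʔɔ

Syllabifying with onset maximization leaves /ŋ/, /s/, /ʃ/ stranded (only a nasal (/m/, /n/, or /ŋ/) is licensed in coda position; onsets are limited to one consonant).
Inserting the epenthetic vowel yields /ŋ/ → /ŋe/, /s/ → /se/, /ʃ/ → /ʃe/.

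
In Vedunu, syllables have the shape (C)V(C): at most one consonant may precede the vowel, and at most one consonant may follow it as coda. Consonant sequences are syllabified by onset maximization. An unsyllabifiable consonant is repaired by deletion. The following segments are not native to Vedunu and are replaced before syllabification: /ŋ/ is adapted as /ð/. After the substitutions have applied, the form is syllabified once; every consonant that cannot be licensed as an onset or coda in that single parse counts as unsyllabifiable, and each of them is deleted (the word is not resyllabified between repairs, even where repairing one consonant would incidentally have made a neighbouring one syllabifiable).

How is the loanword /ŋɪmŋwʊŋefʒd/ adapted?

ðɪmwʊðef

Substitution: /ŋ/ → /ð/, giving /ðɪmðwʊðefʒd/.
The consonants /ð/, /ʒ/, /d/ cannot be parsed into a legal (C)V(C) syllable (at most one coda consonant is licensed; onsets are limited to one consonant).
Deletion applies to /ð/, /ʒ/, /d/.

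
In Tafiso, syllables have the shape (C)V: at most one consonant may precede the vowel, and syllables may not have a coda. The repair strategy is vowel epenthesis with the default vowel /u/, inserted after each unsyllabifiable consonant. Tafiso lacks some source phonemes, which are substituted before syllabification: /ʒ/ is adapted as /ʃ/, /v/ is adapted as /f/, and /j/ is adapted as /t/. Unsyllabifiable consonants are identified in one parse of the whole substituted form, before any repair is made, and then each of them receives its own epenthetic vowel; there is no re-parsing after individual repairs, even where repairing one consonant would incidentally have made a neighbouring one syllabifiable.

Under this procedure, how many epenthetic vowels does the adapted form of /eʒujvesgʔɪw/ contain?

After substitution the input is /eʃutfesgʔɪw/.
The unsyllabifiable consonants are /t/, /s/, /g/, /w/; each receives one epenthetic vowel.

4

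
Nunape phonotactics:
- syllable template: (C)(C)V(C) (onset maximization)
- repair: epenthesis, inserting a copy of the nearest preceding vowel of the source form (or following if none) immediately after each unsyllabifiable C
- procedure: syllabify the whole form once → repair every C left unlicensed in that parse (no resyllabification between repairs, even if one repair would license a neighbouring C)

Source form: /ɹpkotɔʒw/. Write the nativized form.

Syllabifying with onset maximization leaves /ɹ/, /w/ stranded (at most one coda consonant is licensed; onsets may contain at most 2 consonants).
Inserting the epenthetic vowel yields /ɹ/ → /ɹo/, /w/ → /wɔ/.

ɹopkotɔʒwɔ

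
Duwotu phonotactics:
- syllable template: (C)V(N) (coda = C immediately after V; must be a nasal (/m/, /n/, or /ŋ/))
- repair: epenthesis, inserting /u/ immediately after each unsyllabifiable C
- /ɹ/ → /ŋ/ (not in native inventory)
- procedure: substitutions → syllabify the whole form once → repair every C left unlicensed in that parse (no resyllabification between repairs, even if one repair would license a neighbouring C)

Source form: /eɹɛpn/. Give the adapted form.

Substitution: /ɹ/ → /ŋ/, giving /eŋɛpn/.
Under (C)V(N), the unsyllabifiable consonants are /p/, /n/ (only a nasal (/m/, /n/, or /ŋ/) is licensed in coda position; onsets are limited to one consonant).
Inserting the epenthetic vowel yields /p/ → /pu/, /n/ → /nu/.

eŋɛpunu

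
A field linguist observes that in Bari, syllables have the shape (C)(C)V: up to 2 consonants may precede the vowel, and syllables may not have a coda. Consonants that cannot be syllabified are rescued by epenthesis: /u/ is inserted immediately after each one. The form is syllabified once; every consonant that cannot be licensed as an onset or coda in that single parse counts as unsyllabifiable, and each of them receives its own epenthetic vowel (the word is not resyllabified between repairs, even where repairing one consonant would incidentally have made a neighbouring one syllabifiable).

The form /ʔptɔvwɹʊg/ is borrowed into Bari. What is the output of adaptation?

ʔuptɔvuwɹʊgu

Under (C)(C)V, the unsyllabifiable consonants are /ʔ/, /v/, /g/ (no codas are permitted; onsets may contain at most 2 consonants).
Each unlicensed consonant becomes the onset of a new syllable: /ʔ/ → /ʔu/, /v/ → /vu/, /g/ → /gu/.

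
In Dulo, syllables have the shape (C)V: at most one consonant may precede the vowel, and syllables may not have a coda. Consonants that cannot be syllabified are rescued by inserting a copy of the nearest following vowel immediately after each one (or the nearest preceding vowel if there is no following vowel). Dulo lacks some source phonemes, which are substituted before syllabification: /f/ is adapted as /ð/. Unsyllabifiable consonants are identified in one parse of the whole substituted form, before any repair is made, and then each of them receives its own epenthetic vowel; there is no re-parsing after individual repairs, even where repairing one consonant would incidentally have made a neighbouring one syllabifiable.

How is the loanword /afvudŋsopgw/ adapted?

Substitution: /f/ → /ð/, giving /aðvudŋsopgw/.
Syllabifying with onset maximization leaves /ð/, /d/, /ŋ/, /p/, /g/, /w/ stranded (no codas are permitted; onsets are limited to one consonant).
Epenthesis after each stranded consonant: /ð/ → /ðu/, /d/ → /do/, /ŋ/ → /ŋo/, /p/ → /po/, /g/ → /go/, /w/ → /wo/.

aðuvudoŋosopogowo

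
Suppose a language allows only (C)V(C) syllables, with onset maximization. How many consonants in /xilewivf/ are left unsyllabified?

1

Under (C)V(C), the unsyllabifiable consonants are /f/ (at most one coda consonant is licensed; onsets are limited to one consonant).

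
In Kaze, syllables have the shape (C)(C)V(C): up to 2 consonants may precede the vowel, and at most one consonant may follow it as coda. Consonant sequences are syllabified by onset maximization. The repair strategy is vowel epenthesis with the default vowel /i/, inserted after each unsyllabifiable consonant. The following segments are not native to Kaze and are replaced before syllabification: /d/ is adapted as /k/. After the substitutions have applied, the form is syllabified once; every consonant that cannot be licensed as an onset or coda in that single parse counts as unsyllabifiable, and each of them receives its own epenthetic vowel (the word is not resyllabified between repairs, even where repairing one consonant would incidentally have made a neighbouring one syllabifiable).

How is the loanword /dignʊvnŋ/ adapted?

Substitution: /d/ → /k/, giving /kignʊvnŋ/.
Under (C)(C)V(C), the unsyllabifiable consonants are /n/, /ŋ/ (at most one coda consonant is licensed; onsets may contain at most 2 consonants).
Inserting the epenthetic vowel yields /n/ → /ni/, /ŋ/ → /ŋi/.

kignʊvniŋi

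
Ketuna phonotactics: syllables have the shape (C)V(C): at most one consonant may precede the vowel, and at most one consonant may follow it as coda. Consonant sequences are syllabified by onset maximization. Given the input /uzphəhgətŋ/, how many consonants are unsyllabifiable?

2

Under (C)V(C), the unsyllabifiable consonants are /p/, /ŋ/ (at most one coda consonant is licensed; onsets are limited to one consonant).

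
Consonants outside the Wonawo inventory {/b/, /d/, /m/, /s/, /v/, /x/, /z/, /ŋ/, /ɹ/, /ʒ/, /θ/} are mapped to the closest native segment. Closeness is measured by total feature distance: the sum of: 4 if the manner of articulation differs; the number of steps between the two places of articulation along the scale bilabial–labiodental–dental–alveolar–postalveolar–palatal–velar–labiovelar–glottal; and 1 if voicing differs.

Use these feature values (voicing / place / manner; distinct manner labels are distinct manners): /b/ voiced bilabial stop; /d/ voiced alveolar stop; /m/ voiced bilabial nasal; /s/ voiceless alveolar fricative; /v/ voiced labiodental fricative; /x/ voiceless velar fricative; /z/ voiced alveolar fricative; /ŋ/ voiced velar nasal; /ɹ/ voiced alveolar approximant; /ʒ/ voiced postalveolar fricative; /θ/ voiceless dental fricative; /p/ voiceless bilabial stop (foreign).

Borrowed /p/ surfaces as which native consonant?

b

/b/ is closest: same manner (stop), place distance 0 (bilabial→bilabial), voicing differs (+1); total 1. Next closest is /d/ at distance 4.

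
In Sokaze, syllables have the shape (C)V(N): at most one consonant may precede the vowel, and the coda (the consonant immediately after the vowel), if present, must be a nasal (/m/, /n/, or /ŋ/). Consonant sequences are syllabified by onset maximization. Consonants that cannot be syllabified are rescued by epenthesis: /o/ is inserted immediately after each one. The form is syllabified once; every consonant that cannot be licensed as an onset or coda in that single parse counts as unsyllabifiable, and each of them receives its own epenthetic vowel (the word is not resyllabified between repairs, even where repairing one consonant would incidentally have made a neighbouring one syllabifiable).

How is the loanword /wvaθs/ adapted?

Under (C)V(N), the unsyllabifiable consonants are /w/, /θ/, /s/ (only a nasal (/m/, /n/, or /ŋ/) is licensed in coda position; onsets are limited to one consonant).
Each unlicensed consonant becomes the onset of a new syllable: /w/ → /wo/, /θ/ → /θo/, /s/ → /so/.

wovaθoso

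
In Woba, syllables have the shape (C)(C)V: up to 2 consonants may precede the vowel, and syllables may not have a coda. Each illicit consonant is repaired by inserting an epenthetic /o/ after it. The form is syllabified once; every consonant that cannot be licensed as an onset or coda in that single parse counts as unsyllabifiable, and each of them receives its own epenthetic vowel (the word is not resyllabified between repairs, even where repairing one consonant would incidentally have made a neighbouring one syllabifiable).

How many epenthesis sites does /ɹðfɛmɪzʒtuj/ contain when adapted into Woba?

3

The unsyllabifiable consonants are /ɹ/, /z/, /j/; each receives one epenthetic vowel.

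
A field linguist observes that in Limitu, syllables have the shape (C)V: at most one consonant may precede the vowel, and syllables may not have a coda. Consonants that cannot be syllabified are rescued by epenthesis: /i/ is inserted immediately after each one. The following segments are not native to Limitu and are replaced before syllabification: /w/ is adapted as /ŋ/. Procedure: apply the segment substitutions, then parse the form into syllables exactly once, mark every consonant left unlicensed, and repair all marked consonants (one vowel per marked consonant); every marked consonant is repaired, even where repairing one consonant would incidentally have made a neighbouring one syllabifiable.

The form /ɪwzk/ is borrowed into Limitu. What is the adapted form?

ɪŋiziki

Substitution: /w/ → /ŋ/, giving /ɪŋzk/.
Under (C)V, the unsyllabifiable consonants are /ŋ/, /z/, /k/ (no codas are permitted; onsets are limited to one consonant).
Epenthesis after each stranded consonant: /ŋ/ → /ŋi/, /z/ → /zi/, /k/ → /ki/.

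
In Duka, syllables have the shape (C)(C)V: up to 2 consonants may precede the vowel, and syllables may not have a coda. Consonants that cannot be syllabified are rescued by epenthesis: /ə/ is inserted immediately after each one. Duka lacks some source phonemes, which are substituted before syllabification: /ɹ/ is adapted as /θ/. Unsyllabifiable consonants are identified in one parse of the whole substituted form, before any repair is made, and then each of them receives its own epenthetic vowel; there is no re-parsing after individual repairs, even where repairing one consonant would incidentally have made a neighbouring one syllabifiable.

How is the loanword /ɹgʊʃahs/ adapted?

Substitution: /ɹ/ → /θ/, giving /θgʊʃahs/.
Syllabifying with onset maximization leaves /h/, /s/ stranded (no codas are permitted; onsets may contain at most 2 consonants).
Inserting the epenthetic vowel yields /h/ → /hə/, /s/ → /sə/.

θgʊʃahəsə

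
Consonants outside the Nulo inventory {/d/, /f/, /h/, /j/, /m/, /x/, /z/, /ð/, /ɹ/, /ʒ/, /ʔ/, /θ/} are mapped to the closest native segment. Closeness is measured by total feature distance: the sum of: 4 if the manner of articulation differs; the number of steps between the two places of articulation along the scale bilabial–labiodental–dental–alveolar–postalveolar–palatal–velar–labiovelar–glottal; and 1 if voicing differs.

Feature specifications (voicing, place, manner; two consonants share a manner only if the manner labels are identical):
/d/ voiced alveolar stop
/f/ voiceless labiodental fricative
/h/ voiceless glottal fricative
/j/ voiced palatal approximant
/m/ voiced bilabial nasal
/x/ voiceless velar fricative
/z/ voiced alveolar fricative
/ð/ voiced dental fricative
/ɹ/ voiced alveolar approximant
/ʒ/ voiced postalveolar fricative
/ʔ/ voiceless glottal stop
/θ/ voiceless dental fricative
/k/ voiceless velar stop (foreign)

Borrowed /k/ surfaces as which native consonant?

/ʔ/ is closest: same manner (stop), place distance 2 (velar→glottal), same voicing; total 2. Next closest is /d/ at distance 4.

ʔ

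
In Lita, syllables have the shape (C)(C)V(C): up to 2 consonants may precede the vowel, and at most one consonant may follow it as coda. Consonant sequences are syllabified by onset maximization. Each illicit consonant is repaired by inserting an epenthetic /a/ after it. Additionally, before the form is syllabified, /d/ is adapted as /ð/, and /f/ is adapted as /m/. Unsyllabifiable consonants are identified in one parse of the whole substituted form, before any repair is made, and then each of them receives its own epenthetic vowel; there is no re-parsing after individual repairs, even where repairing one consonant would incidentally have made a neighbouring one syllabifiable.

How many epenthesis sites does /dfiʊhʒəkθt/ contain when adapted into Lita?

After substitution the input is /ðmiʊhʒəkθt/.
The unsyllabifiable consonants are /θ/, /t/; each receives one epenthetic vowel.

2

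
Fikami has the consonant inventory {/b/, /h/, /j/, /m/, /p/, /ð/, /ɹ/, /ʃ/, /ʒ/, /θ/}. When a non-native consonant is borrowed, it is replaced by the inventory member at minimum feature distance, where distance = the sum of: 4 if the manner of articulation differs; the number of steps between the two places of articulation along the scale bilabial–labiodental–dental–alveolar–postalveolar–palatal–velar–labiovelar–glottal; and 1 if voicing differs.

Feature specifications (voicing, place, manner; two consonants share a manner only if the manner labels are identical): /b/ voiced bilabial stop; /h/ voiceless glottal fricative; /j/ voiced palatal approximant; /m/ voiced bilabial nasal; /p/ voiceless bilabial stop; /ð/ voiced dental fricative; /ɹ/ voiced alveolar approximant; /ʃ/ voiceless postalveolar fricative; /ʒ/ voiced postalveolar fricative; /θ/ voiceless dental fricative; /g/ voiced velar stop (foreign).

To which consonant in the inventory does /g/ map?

/j/ is closest: manner differs (stop→approximant, +4), place distance 1 (velar→palatal), same voicing; total 5. Next closest is /b/ at distance 6.

j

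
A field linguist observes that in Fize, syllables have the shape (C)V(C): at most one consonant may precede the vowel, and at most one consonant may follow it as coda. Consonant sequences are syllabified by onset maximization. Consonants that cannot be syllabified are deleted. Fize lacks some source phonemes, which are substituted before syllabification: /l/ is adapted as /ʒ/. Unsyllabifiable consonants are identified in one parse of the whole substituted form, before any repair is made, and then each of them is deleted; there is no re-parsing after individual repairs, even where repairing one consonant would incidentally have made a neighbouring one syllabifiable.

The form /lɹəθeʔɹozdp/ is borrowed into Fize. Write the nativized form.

ɹəθeʔɹoz

Substitution: /l/ → /ʒ/, giving /ʒɹəθeʔɹozdp/.
Syllabifying with onset maximization leaves /ʒ/, /d/, /p/ stranded (at most one coda consonant is licensed; onsets are limited to one consonant).
Deletion applies to /ʒ/, /d/, /p/.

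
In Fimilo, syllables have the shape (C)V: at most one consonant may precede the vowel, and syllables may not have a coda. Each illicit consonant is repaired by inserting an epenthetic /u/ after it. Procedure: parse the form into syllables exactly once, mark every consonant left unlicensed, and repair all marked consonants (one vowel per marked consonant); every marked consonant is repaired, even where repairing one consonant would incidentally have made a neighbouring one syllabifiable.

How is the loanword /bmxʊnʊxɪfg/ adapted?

Syllabifying with onset maximization leaves /b/, /m/, /f/, /g/ stranded (no codas are permitted; onsets are limited to one consonant).
Each unlicensed consonant becomes the onset of a new syllable: /b/ → /bu/, /m/ → /mu/, /f/ → /fu/, /g/ → /gu/.

bumuxʊnʊxɪfugu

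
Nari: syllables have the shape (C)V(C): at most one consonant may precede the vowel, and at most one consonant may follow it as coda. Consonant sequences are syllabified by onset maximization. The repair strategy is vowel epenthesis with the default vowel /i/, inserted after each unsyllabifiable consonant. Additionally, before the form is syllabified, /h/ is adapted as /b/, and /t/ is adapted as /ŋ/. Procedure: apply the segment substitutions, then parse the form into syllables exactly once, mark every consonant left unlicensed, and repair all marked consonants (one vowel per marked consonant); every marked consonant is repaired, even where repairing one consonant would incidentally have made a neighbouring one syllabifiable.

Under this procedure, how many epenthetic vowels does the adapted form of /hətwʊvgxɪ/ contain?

1

After substitution the input is /bəŋwʊvgxɪ/.
The unsyllabifiable consonants are /g/; each receives one epenthetic vowel.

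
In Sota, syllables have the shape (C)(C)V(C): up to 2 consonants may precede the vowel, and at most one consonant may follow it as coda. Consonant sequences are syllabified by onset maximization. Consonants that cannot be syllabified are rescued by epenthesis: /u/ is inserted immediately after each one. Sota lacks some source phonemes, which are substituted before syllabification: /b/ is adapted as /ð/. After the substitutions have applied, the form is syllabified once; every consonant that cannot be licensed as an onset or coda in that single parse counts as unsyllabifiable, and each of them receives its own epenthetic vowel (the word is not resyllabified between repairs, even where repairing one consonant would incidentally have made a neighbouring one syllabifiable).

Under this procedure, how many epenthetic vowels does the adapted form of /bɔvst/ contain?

2

After substitution the input is /ðɔvst/.
The unsyllabifiable consonants are /s/, /t/; each receives one epenthetic vowel.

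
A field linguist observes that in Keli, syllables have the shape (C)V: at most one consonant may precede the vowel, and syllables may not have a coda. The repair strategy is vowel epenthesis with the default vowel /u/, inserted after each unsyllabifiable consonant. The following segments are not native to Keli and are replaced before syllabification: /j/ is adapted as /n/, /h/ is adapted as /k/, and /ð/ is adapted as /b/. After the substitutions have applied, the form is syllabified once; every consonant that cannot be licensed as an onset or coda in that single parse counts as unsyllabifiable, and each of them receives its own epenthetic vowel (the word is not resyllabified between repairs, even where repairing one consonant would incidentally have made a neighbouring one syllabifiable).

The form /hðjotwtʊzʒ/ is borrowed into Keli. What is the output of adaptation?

kubunotuwutʊzuʒu

Substitution: /h/ → /k/, /ð/ → /b/, /j/ → /n/, giving /kbnotwtʊzʒ/.
Syllabifying with onset maximization leaves /k/, /b/, /t/, /w/, /z/, /ʒ/ stranded (no codas are permitted; onsets are limited to one consonant).
Each unlicensed consonant becomes the onset of a new syllable: /k/ → /ku/, /b/ → /bu/, /t/ → /tu/, /w/ → /wu/, /z/ → /zu/, /ʒ/ → /ʒu/.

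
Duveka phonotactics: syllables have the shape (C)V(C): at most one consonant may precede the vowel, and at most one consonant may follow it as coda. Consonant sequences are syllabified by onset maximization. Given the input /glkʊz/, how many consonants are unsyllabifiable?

Under (C)V(C), the unsyllabifiable consonants are /g/, /l/ (at most one coda consonant is licensed; onsets are limited to one consonant).

2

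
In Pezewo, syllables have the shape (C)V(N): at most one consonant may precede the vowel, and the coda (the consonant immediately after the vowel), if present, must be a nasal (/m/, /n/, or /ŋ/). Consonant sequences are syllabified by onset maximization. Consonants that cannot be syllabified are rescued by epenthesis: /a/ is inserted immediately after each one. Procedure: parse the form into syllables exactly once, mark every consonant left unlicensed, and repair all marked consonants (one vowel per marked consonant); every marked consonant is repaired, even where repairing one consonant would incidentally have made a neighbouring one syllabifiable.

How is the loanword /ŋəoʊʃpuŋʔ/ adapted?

ŋəoʊʃapuŋʔa

The consonants /ʃ/, /ʔ/ cannot be parsed into a legal (C)V(N) syllable (only a nasal (/m/, /n/, or /ŋ/) is licensed in coda position; onsets are limited to one consonant).
Each unlicensed consonant becomes the onset of a new syllable: /ʃ/ → /ʃa/, /ʔ/ → /ʔa/.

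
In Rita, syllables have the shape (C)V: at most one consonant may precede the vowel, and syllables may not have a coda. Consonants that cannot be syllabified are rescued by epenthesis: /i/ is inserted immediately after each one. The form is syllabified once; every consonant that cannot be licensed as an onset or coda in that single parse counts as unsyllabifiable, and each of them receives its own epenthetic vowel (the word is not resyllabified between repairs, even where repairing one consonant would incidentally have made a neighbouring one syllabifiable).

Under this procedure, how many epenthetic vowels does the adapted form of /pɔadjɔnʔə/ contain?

2

The unsyllabifiable consonants are /d/, /n/; each receives one epenthetic vowel.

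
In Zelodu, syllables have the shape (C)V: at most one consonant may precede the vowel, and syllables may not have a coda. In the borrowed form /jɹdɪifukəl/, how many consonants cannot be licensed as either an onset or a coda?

3

Syllabifying with onset maximization leaves /j/, /ɹ/, /l/ stranded (no codas are permitted; onsets are limited to one consonant).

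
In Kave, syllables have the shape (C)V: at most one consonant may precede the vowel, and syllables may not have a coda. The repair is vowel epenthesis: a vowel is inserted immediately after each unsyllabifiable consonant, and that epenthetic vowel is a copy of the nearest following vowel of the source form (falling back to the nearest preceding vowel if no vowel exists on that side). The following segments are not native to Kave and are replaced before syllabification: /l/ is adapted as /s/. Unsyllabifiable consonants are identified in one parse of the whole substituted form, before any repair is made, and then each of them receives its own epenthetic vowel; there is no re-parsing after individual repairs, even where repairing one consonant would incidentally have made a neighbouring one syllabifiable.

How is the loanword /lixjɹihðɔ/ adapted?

sixijiɹihɔðɔ

Substitution: /l/ → /s/, giving /sixjɹihðɔ/.
Syllabifying with onset maximization leaves /x/, /j/, /h/ stranded (no codas are permitted; onsets are limited to one consonant).
Each unlicensed consonant becomes the onset of a new syllable: /x/ → /xi/, /j/ → /ji/, /h/ → /hɔ/.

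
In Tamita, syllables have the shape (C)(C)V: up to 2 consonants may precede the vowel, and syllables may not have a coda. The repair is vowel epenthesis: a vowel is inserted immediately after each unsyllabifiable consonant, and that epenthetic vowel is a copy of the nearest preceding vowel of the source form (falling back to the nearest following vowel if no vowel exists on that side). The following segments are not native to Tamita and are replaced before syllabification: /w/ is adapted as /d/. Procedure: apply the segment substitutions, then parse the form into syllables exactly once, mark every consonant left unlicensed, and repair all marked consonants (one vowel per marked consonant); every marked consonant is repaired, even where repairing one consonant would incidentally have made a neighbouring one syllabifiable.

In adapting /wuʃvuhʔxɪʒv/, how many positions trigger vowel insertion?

3

After substitution the input is /duʃvuhʔxɪʒv/.
The unsyllabifiable consonants are /h/, /ʒ/, /v/; each receives one epenthetic vowel.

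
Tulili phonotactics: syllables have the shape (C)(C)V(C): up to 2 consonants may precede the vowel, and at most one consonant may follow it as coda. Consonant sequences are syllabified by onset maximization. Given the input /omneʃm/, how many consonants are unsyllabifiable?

1

Syllabifying with onset maximization leaves /m/ stranded (at most one coda consonant is licensed; onsets may contain at most 2 consonants).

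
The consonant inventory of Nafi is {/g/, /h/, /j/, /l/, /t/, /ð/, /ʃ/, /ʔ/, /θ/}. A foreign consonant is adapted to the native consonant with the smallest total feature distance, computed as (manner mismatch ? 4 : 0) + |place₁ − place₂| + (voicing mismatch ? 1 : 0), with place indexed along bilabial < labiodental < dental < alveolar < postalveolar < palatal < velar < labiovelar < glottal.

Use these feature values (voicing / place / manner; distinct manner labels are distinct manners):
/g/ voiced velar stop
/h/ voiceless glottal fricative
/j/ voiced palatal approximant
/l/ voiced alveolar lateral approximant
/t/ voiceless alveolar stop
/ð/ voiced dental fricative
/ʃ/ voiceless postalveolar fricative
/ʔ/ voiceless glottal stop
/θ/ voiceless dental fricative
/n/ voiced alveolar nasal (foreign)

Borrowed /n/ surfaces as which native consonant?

/l/ is closest: manner differs (nasal→lateral approximant, +4), place distance 0 (alveolar→alveolar), same voicing; total 4. Next closest is /t/ at distance 5.

l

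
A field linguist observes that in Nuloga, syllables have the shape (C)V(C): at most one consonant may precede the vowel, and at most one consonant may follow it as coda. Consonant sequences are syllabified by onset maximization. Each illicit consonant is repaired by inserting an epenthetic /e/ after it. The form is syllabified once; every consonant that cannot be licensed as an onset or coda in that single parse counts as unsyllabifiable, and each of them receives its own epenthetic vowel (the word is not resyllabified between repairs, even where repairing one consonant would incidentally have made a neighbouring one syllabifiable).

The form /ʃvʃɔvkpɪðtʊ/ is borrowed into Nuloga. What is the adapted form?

Under (C)V(C), the unsyllabifiable consonants are /ʃ/, /v/, /k/ (at most one coda consonant is licensed; onsets are limited to one consonant).
Inserting the epenthetic vowel yields /ʃ/ → /ʃe/, /v/ → /ve/, /k/ → /ke/.

ʃeveʃɔvkepɪðtʊ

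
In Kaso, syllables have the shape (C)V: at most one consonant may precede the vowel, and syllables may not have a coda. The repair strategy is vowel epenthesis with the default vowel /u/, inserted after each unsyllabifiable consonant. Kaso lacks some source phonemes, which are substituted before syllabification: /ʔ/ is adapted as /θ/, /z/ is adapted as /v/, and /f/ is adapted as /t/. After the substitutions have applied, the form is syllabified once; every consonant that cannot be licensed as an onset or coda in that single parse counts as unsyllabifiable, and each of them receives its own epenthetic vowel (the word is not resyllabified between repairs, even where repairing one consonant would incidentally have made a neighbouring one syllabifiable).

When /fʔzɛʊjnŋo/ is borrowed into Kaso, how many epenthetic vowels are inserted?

After substitution the input is /tθvɛʊjnŋo/.
The unsyllabifiable consonants are /t/, /θ/, /j/, /n/; each receives one epenthetic vowel.

4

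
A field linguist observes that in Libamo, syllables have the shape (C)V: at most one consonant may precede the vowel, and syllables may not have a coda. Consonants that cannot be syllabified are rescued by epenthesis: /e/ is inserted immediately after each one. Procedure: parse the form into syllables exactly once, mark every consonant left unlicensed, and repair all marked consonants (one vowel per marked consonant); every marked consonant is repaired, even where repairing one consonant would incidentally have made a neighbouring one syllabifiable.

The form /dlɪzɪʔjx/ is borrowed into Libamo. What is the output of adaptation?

delɪzɪʔejexe

The consonants /d/, /ʔ/, /j/, /x/ cannot be parsed into a legal (C)V syllable (no codas are permitted; onsets are limited to one consonant).
Inserting the epenthetic vowel yields /d/ → /de/, /ʔ/ → /ʔe/, /j/ → /je/, /x/ → /xe/.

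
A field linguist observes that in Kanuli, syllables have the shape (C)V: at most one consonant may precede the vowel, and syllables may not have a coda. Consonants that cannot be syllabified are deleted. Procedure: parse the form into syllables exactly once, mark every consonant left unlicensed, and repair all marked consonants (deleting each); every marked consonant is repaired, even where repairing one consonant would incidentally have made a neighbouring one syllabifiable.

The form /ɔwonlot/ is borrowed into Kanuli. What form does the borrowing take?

ɔwolo

The consonants /n/, /t/ cannot be parsed into a legal (C)V syllable (no codas are permitted; onsets are limited to one consonant).
Deleting the stranded consonants removes /n/, /t/.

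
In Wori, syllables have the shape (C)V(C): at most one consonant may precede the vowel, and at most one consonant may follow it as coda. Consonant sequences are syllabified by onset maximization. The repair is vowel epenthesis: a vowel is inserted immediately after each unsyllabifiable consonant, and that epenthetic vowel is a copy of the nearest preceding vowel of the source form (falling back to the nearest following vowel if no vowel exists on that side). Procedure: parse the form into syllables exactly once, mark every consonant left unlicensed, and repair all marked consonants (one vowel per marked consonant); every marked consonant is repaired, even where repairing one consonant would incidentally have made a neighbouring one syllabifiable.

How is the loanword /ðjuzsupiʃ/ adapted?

ðujuzsupiʃ

Under (C)V(C), the unsyllabifiable consonants are /ð/ (at most one coda consonant is licensed; onsets are limited to one consonant).
Epenthesis after each stranded consonant: /ð/ → /ðu/.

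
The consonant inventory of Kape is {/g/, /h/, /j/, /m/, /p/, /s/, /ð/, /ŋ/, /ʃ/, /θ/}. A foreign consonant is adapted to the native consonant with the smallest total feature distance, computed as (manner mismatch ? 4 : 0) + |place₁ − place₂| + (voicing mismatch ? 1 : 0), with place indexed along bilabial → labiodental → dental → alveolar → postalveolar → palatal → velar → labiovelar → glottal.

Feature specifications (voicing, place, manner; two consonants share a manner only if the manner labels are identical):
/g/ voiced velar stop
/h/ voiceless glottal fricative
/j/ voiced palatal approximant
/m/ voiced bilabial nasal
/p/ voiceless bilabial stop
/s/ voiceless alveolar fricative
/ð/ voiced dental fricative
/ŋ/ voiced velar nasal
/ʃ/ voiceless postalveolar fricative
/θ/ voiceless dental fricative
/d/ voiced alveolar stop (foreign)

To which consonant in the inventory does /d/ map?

/g/ is closest: same manner (stop), place distance 3 (alveolar→velar), same voicing; total 3. Next closest is /p/ at distance 4.

g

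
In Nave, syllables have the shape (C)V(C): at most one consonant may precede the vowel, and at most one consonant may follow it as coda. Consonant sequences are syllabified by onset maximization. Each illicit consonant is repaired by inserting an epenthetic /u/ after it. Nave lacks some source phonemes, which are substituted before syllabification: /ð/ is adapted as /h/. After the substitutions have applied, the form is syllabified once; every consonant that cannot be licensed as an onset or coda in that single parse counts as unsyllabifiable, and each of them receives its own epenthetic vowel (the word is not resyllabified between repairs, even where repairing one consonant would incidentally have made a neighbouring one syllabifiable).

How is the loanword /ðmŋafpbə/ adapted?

Substitution: /ð/ → /h/, giving /hmŋafpbə/.
Under (C)V(C), the unsyllabifiable consonants are /h/, /m/, /p/ (at most one coda consonant is licensed; onsets are limited to one consonant).
Each unlicensed consonant becomes the onset of a new syllable: /h/ → /hu/, /m/ → /mu/, /p/ → /pu/.

humuŋafpubə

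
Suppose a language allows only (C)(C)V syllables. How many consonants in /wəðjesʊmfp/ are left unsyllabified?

3

Syllabifying with onset maximization leaves /m/, /f/, /p/ stranded (no codas are permitted; onsets may contain at most 2 consonants).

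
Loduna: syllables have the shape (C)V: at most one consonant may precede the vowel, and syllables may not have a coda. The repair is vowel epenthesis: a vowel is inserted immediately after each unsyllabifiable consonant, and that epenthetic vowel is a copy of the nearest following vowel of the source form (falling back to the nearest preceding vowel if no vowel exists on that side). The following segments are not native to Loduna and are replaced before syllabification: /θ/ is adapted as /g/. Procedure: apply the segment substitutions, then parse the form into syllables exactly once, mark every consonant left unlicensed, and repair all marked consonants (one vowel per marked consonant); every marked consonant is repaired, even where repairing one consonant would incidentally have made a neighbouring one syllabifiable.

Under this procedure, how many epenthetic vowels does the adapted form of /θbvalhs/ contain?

After substitution the input is /gbvalhs/.
The unsyllabifiable consonants are /g/, /b/, /l/, /h/, /s/; each receives one epenthetic vowel.

5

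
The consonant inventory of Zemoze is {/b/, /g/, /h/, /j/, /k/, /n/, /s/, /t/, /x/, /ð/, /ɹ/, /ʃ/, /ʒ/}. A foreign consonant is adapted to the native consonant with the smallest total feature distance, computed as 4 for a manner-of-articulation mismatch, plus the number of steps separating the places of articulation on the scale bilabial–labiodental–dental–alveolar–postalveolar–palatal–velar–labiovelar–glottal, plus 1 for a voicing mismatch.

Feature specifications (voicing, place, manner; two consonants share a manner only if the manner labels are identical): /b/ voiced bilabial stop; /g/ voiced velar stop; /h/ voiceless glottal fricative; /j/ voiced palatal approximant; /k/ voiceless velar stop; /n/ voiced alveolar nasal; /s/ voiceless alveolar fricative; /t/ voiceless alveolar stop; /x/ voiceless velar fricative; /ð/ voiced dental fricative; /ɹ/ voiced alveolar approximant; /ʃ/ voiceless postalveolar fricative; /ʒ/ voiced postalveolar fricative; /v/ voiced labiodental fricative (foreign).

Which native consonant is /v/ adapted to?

ð

/ð/ is closest: same manner (fricative), place distance 1 (labiodental→dental), same voicing; total 1. Next closest is /s/ at distance 3.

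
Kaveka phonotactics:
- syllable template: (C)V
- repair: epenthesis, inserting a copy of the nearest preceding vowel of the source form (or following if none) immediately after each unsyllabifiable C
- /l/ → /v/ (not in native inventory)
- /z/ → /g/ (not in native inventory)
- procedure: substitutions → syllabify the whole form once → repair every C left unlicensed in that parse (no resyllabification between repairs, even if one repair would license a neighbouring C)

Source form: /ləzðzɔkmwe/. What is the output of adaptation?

Substitution: /l/ → /v/, /z/ → /g/, giving /vəgðgɔkmwe/.
The consonants /g/, /ð/, /k/, /m/ cannot be parsed into a legal (C)V syllable (no codas are permitted; onsets are limited to one consonant).
Inserting the epenthetic vowel yields /g/ → /gə/, /ð/ → /ðə/, /k/ → /kɔ/, /m/ → /mɔ/.

vəgəðəgɔkɔmɔwe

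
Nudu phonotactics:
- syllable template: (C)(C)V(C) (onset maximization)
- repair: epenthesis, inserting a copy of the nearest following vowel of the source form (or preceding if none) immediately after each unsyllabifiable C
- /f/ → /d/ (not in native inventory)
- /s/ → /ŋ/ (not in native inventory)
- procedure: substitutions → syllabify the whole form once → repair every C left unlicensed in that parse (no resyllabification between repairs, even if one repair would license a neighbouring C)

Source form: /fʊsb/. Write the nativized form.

dʊŋbʊ

Substitution: /f/ → /d/, /s/ → /ŋ/, giving /dʊŋb/.
The consonants /b/ cannot be parsed into a legal (C)(C)V(C) syllable (at most one coda consonant is licensed; onsets may contain at most 2 consonants).
Inserting the epenthetic vowel yields /b/ → /bʊ/.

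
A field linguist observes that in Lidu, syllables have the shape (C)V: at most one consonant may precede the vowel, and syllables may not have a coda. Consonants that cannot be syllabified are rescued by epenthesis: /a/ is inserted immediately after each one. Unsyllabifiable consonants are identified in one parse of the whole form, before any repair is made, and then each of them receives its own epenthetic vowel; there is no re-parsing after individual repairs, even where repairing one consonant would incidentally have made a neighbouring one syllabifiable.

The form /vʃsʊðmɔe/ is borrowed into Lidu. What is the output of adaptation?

vaʃasʊðamɔe

The consonants /v/, /ʃ/, /ð/ cannot be parsed into a legal (C)V syllable (no codas are permitted; onsets are limited to one consonant).
Inserting the epenthetic vowel yields /v/ → /va/, /ʃ/ → /ʃa/, /ð/ → /ða/.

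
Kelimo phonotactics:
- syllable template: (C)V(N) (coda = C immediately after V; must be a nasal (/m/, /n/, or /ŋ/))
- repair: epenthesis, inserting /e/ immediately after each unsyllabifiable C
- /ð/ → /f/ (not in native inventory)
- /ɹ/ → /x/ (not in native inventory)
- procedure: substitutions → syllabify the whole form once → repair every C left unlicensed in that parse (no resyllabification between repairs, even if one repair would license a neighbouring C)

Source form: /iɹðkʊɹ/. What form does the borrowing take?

Substitution: /ɹ/ → /x/, /ð/ → /f/, giving /ixfkʊx/.
Under (C)V(N), the unsyllabifiable consonants are /x/, /f/, /x/ (only a nasal (/m/, /n/, or /ŋ/) is licensed in coda position; onsets are limited to one consonant).
Epenthesis after each stranded consonant: /x/ → /xe/, /f/ → /fe/, /x/ → /xe/.

ixefekʊxe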